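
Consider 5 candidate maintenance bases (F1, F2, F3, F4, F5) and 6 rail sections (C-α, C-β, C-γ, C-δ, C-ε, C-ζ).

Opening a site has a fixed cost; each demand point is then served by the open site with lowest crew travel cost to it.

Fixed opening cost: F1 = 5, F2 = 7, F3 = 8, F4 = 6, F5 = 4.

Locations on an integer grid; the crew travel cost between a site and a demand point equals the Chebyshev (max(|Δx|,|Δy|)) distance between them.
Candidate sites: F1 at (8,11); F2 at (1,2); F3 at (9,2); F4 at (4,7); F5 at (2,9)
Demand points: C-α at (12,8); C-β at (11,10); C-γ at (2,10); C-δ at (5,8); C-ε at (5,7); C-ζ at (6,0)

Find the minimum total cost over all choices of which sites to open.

30

Open {F1, F4}: assign each demand point to its cheapest open site.
  C-α→F1 4, C-β→F1 3, C-γ→F4 3, C-δ→F4 1, C-ε→F4 1, C-ζ→F4 7
  crew travel cost 19, fixed 11 → total 30.
Compare {F1, F5}: crew travel cost 23 + fixed 9 = 32.
Compare {F1, F4, F5}: crew travel cost 17 + fixed 15 = 32.
Compare {F4}: crew travel cost 27 + fixed 6 = 33.
All other subsets cost ≥ 32. Minimum total cost: 30.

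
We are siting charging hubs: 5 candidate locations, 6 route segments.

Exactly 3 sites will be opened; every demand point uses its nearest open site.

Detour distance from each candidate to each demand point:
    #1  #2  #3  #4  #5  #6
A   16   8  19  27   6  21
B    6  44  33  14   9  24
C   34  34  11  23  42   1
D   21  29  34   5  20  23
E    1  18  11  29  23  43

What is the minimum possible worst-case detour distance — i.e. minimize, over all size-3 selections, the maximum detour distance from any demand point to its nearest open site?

14

Open {A, B, C}.
  Farthest demand point is #4 at detour distance 14 (to B); all others are ≤ 14.
With {A, C, D} the worst case is 16.
With {B, C, E} the worst case is 18.
No size-3 selection achieves below 14.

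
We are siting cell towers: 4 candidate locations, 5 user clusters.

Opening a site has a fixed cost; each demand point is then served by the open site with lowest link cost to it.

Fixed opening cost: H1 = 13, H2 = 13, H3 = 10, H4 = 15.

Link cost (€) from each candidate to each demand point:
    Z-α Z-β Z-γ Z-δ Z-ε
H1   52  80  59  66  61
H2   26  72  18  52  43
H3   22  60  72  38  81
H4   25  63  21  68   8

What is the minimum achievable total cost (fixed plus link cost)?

174

Open {H3, H4}: assign each demand point to its cheapest open site.
  Z-α→H3 22, Z-β→H3 60, Z-γ→H4 21, Z-δ→H3 38, Z-ε→H4 8
  link cost 149, fixed 25 → total 174.
Compare {H2, H3, H4}: link cost 146 + fixed 38 = 184.
Compare {H1, H3, H4}: link cost 149 + fixed 38 = 187.
Compare {H2, H4}: link cost 166 + fixed 28 = 194.
All other subsets cost ≥ 184. Minimum total cost: 174.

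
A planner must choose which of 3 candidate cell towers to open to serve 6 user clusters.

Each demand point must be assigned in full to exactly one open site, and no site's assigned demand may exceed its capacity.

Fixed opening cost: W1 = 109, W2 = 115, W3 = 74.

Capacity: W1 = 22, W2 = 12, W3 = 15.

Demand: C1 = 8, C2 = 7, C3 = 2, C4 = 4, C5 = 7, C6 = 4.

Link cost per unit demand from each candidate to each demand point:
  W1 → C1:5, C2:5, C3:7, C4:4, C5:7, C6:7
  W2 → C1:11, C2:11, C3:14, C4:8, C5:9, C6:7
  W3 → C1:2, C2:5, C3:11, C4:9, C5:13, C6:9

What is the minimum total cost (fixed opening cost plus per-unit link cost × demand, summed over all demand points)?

341

Open {W1, W3}; cheapest assignment that respects the capacities:
  W1 (cap 22, load 17): C3, C4, C5, C6 — cost 2×7 + 4×4 + 7×7 + 4×7 = 107
  W3 (cap 15, load 15): C1, C2 — cost 8×2 + 7×5 = 51
  Shipping 158, fixed 183 → total 341.
  Any other capacity-feasible assignment to {W1, W3} ships for at least 158.
Compare {W1, W2}: its best feasible assignment gives total 420.
Compare {W1, W2, W3}: its best feasible assignment gives total 456.
Every other set of open sites that can feasibly serve all demand totals ≥ 420 even under its best assignment. Minimum: 341.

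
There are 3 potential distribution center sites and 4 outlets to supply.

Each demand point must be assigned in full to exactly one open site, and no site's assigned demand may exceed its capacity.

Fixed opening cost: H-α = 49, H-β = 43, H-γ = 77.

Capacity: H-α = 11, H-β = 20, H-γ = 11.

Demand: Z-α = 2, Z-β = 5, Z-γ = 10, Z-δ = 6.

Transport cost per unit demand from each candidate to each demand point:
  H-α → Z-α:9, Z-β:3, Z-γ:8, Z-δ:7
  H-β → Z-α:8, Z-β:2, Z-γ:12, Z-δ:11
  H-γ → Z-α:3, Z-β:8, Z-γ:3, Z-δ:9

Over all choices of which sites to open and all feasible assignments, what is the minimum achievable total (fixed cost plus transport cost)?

Open {H-β, H-γ}; cheapest assignment that respects the capacities:
  H-β (cap 20, load 13): Z-α, Z-β, Z-δ — cost 2×8 + 5×2 + 6×11 = 92
  H-γ (cap 11, load 10): Z-γ — cost 10×3 = 30
  Shipping 122, fixed 120 → total 242.
  Any other capacity-feasible assignment to {H-β, H-γ} ships for at least 122.
Compare {H-α, H-β}: its best feasible assignment gives total 264.
Compare {H-α, H-β, H-γ}: its best feasible assignment gives total 267.
Every other set of open sites that can feasibly serve all demand totals ≥ 264 even under its best assignment. Minimum: 242.

242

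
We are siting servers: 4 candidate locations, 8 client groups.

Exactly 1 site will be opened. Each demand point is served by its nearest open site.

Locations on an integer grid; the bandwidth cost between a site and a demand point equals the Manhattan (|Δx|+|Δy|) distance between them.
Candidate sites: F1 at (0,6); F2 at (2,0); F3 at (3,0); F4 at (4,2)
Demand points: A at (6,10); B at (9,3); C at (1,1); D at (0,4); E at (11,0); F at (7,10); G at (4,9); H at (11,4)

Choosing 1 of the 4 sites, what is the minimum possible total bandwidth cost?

62

Open {F4}.
  A→F4 10, B→F4 6, C→F4 4, D→F4 6, E→F4 9, F→F4 11, G→F4 7, H→F4 9  ⇒ total 62.
Compare {F3}: total 76.
Compare {F1}: total 78.
No size-1 selection does better; minimum is 62.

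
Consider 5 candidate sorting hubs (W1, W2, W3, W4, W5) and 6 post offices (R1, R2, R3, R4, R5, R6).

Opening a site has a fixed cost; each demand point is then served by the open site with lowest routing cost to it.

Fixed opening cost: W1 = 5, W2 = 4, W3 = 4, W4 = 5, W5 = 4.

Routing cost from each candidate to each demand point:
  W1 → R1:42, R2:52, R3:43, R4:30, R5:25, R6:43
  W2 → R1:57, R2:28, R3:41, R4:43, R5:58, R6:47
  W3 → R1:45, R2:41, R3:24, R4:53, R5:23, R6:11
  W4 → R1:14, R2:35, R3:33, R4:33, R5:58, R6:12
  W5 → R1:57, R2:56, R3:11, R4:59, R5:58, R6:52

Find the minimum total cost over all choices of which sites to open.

Open {W2, W3, W4, W5}: assign each demand point to its cheapest open site.
  R1→W4 14, R2→W2 28, R3→W5 11, R4→W4 33, R5→W3 23, R6→W3 11
  routing cost 120, fixed 17 → total 137.
Compare {W1, W2, W4, W5}: routing cost 120 + fixed 18 = 138.
Compare {W1, W2, W3, W4, W5}: routing cost 117 + fixed 22 = 139.
Compare {W3, W4, W5}: routing cost 127 + fixed 13 = 140.
All other subsets cost ≥ 138. Minimum total cost: 137.

137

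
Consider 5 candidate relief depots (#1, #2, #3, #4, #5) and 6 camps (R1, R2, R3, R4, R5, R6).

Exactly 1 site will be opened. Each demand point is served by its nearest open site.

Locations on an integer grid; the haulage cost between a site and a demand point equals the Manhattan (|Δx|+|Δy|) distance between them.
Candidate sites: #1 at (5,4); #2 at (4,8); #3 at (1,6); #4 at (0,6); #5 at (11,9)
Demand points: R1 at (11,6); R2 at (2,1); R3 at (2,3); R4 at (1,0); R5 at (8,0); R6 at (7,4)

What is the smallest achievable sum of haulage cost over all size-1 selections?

Open {#1}.
  R1→#1 8, R2→#1 6, R3→#1 4, R4→#1 8, R5→#1 7, R6→#1 2  ⇒ total 35.
Compare {#3}: total 47.
Compare {#4}: total 53.
No size-1 selection does better; minimum is 35.

35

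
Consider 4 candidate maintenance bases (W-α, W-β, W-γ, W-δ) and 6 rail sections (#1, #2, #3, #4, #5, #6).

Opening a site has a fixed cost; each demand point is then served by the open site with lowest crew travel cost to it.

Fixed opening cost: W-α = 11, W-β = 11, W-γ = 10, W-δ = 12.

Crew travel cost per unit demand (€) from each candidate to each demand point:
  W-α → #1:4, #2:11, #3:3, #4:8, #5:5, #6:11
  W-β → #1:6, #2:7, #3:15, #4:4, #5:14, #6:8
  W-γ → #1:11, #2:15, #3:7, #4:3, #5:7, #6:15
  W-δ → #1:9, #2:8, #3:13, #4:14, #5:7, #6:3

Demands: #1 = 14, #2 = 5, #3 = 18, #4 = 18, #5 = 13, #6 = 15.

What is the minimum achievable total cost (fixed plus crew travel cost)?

Open {W-α, W-γ, W-δ}: assign each demand point to its cheapest open site.
  #1→W-α 14×4=56, #2→W-δ 5×8=40, #3→W-α 18×3=54, #4→W-γ 18×3=54, #5→W-α 13×5=65, #6→W-δ 15×3=45
  crew travel cost 314, fixed 33 → total 347.
Compare {W-α, W-β, W-γ, W-δ}: crew travel cost 309 + fixed 44 = 353.
Compare {W-α, W-β, W-δ}: crew travel cost 327 + fixed 34 = 361.
Compare {W-α, W-β, W-γ}: crew travel cost 384 + fixed 32 = 416.
All other subsets cost ≥ 353. Minimum total cost: 347.

347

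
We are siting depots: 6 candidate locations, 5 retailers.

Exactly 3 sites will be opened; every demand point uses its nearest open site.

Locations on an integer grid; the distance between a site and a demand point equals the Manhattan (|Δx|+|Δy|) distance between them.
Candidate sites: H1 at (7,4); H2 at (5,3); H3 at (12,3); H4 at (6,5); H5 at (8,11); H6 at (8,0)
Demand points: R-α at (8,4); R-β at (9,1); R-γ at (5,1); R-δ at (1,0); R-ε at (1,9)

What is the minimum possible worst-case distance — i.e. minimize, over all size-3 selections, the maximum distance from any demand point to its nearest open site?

9

Open {H1, H2, H4}.
  Farthest demand point is R-ε at distance 9 (to H4); all others are ≤ 9.
With {H1, H2, H5} the worst case is 9.
With {H1, H4, H6} the worst case is 9.
No size-3 selection achieves below 9.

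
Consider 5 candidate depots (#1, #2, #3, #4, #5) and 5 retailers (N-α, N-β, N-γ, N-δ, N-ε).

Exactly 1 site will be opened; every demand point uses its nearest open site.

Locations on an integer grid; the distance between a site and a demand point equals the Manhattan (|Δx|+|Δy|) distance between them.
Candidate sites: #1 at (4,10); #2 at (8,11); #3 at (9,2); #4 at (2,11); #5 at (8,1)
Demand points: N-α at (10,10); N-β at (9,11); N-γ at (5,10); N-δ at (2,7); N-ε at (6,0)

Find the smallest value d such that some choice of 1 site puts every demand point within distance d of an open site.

12

Open {#1}.
  Farthest demand point is N-ε at distance 12 (to #1); all others are ≤ 12.
With {#3} the worst case is 12.
With {#5} the worst case is 12.
No size-1 selection achieves below 12.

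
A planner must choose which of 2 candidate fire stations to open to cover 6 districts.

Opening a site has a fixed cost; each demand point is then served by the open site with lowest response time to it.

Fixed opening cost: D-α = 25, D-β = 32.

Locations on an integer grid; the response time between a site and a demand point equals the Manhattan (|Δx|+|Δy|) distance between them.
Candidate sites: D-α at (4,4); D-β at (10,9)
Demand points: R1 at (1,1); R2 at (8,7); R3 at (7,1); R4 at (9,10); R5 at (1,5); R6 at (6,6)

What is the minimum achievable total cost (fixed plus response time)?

Open {D-α}: assign each demand point to its cheapest open site.
  R1→D-α 6, R2→D-α 7, R3→D-α 6, R4→D-α 11, R5→D-α 4, R6→D-α 4
  response time 38, fixed 25 → total 63.
Compare {D-α, D-β}: response time 26 + fixed 57 = 83.
Compare {D-β}: response time 54 + fixed 32 = 86.

63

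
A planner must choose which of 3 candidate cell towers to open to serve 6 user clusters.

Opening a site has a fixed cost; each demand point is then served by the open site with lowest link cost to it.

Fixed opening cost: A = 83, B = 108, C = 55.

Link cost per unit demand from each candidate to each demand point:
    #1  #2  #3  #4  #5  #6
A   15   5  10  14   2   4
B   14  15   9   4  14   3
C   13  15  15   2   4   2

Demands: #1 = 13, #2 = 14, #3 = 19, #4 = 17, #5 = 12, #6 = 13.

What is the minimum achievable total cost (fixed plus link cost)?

Open {A, C}: assign each demand point to its cheapest open site.
  #1→C 13×13=169, #2→A 14×5=70, #3→A 19×10=190, #4→C 17×2=34, #5→A 12×2=24, #6→C 13×2=26
  link cost 513, fixed 138 → total 651.
Compare {A, B, C}: link cost 494 + fixed 246 = 740.
Compare {A, B}: link cost 554 + fixed 191 = 745.
Compare {B, C}: link cost 658 + fixed 163 = 821.
All other subsets cost ≥ 740. Minimum total cost: 651.

651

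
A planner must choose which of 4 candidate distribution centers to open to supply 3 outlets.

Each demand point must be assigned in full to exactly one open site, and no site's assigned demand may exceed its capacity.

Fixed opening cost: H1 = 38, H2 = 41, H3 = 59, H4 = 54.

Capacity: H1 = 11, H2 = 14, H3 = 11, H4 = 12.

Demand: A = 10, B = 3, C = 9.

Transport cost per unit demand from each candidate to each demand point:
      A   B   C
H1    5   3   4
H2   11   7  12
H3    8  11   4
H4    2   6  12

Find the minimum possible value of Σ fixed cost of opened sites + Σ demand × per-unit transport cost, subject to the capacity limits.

210

Open {H1, H2, H4}; cheapest assignment that respects the capacities:
  H1 (cap 11, load 9): C — cost 9×4 = 36
  H2 (cap 14, load 3): B — cost 3×7 = 21
  H4 (cap 12, load 10): A — cost 10×2 = 20
  Shipping 77, fixed 133 → total 210.
  Any other capacity-feasible assignment to {H1, H2, H4} ships for at least 77.
Compare {H1, H3, H4}: its best feasible assignment gives total 216.
Compare {H2, H3, H4}: its best feasible assignment gives total 231.
Every other set of open sites that can feasibly serve all demand totals ≥ 216 even under its best assignment. Minimum: 210.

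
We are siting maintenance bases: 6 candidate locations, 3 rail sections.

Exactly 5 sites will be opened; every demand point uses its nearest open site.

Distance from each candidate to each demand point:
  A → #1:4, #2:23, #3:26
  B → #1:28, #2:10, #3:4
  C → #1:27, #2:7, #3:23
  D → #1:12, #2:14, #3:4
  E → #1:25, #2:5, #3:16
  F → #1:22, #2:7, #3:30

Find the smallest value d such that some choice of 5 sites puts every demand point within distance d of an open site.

Open {A, B, C, D, E}.
  Farthest demand point is #2 at distance 5 (to E); all others are ≤ 5.
With {A, B, C, E, F} the worst case is 5.
With {A, B, D, E, F} the worst case is 5.
No size-5 selection achieves below 5.

5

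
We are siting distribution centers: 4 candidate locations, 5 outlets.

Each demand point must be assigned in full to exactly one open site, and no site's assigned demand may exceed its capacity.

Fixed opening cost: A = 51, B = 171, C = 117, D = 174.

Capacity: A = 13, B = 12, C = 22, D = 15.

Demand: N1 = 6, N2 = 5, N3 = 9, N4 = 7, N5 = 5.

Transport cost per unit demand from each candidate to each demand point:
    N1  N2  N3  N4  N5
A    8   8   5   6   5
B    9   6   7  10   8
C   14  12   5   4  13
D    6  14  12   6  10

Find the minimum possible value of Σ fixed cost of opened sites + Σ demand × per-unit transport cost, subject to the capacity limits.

374

Open {A, C}; cheapest assignment that respects the capacities:
  A (cap 13, load 11): N1, N5 — cost 6×8 + 5×5 = 73
  C (cap 22, load 21): N2, N3, N4 — cost 5×12 + 9×5 + 7×4 = 133
  Shipping 206, fixed 168 → total 374.
  Any other capacity-feasible assignment to {A, C} ships for at least 206.
Compare {B, C}: its best feasible assignment gives total 510.
Compare {C, D}: its best feasible assignment gives total 510.
Every other set of open sites that can feasibly serve all demand totals ≥ 510 even under its best assignment. Minimum: 374.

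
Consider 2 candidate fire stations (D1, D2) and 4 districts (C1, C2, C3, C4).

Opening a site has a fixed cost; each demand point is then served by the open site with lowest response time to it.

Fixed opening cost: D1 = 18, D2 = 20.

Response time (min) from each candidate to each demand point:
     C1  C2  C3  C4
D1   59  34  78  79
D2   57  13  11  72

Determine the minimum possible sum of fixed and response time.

Open {D2}: assign each demand point to its cheapest open site.
  C1→D2 57, C2→D2 13, C3→D2 11, C4→D2 72
  response time 153, fixed 20 → total 173.
Compare {D1, D2}: response time 153 + fixed 38 = 191.
Compare {D1}: response time 250 + fixed 18 = 268.

173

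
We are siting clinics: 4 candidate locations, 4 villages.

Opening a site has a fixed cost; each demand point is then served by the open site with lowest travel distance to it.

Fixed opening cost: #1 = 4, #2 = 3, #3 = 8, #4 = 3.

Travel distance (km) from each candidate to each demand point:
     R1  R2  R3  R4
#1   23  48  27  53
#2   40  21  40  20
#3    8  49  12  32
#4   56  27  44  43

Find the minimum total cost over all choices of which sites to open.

72

Open {#2, #3}: assign each demand point to its cheapest open site.
  R1→#3 8, R2→#2 21, R3→#3 12, R4→#2 20
  travel distance 61, fixed 11 → total 72.
Compare {#2, #3, #4}: travel distance 61 + fixed 14 = 75.
Compare {#1, #2, #3}: travel distance 61 + fixed 15 = 76.
Compare {#1, #2, #3, #4}: travel distance 61 + fixed 18 = 79.
All other subsets cost ≥ 75. Minimum total cost: 72.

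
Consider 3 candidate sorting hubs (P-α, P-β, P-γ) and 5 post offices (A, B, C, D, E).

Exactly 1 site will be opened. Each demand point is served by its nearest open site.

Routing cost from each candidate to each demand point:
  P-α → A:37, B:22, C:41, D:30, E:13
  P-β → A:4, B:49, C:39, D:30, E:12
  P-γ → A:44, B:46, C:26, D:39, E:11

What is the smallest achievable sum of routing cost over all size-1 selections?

134

Open {P-β}.
  A→P-β 4, B→P-β 49, C→P-β 39, D→P-β 30, E→P-β 12  ⇒ total 134.
Compare {P-α}: total 143.
Compare {P-γ}: total 166.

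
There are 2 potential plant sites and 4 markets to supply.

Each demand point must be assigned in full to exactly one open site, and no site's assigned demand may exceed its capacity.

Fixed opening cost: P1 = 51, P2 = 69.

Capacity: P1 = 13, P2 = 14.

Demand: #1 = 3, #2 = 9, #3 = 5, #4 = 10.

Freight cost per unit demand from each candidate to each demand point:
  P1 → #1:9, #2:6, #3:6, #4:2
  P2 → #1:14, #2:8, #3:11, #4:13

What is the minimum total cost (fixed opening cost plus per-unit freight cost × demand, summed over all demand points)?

294

Open {P1, P2}; cheapest assignment that respects the capacities:
  P1 (cap 13, load 13): #1, #4 — cost 3×9 + 10×2 = 47
  P2 (cap 14, load 14): #2, #3 — cost 9×8 + 5×11 = 127
  Shipping 174, fixed 120 → total 294.
  Any other capacity-feasible assignment to {P1, P2} ships for at least 174.
Total demand is 27 and no other set of sites has combined capacity ≥ 27, so {P1, P2} is the only feasible choice of open sites. Minimum: 294.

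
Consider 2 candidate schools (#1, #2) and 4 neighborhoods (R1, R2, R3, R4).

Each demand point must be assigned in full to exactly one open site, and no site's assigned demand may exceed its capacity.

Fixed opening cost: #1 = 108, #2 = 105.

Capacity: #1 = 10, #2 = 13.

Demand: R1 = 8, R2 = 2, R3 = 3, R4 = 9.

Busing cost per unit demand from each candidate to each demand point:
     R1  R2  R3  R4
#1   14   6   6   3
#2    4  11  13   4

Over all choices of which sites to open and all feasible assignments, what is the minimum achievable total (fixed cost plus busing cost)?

333

Open {#1, #2}; cheapest assignment that respects the capacities:
  #1 (cap 10, load 9): R4 — cost 9×3 = 27
  #2 (cap 13, load 13): R1, R2, R3 — cost 8×4 + 2×11 + 3×13 = 93
  Shipping 120, fixed 213 → total 333.
  Any other capacity-feasible assignment to {#1, #2} ships for at least 120.
Total demand is 22 and no other set of sites has combined capacity ≥ 22, so {#1, #2} is the only feasible choice of open sites. Minimum: 333.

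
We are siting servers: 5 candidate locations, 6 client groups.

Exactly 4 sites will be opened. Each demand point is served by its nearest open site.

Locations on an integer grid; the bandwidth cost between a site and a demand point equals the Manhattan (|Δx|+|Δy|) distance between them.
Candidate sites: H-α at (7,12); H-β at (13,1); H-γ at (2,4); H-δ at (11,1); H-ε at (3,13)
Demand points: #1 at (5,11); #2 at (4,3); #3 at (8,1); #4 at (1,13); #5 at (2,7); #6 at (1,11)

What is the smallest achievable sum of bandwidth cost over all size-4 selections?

18

Open {H-α, H-γ, H-δ, H-ε}.
  #1→H-α 3, #2→H-γ 3, #3→H-δ 3, #4→H-ε 2, #5→H-γ 3, #6→H-ε 4  ⇒ total 18.
Compare {H-β, H-γ, H-δ, H-ε}: total 19.
Compare {H-α, H-β, H-γ, H-ε}: total 20.
No size-4 selection does better; minimum is 18.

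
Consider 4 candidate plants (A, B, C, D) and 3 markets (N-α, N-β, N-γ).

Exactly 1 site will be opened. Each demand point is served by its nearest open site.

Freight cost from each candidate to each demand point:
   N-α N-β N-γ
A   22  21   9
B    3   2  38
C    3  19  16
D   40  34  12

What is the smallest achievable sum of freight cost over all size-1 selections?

38

Open {C}.
  N-α→C 3, N-β→C 19, N-γ→C 16  ⇒ total 38.
Compare {B}: total 43.
Compare {A}: total 52.
No size-1 selection does better; minimum is 38.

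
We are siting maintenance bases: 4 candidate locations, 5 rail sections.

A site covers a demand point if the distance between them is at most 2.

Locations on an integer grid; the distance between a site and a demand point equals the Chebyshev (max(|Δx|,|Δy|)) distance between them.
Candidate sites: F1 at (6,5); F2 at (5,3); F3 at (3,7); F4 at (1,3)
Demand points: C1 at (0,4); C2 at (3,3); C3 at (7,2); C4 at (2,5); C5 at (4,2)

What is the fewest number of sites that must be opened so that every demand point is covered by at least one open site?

2

Coverage sets (demand points within 2 of each site):
  F1: {}
  F2: {C2, C3, C5}
  F3: {C4}
  F4: {C1, C2, C4}
No single site covers all 5 demand points.
But {F2, F4} covers everything, so the minimum is 2.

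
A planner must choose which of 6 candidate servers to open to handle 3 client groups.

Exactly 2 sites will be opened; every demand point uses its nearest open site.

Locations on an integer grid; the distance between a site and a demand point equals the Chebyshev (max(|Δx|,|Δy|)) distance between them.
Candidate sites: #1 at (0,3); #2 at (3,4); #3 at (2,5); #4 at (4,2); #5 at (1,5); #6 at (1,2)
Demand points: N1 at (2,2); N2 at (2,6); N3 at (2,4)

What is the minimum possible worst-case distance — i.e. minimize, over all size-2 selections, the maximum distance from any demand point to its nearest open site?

1

Open {#3, #6}.
  Farthest demand point is N1 at distance 1 (to #6); all others are ≤ 1.
With {#5, #6} the worst case is 1.
With {#1, #2} the worst case is 2.
No size-2 selection achieves below 1.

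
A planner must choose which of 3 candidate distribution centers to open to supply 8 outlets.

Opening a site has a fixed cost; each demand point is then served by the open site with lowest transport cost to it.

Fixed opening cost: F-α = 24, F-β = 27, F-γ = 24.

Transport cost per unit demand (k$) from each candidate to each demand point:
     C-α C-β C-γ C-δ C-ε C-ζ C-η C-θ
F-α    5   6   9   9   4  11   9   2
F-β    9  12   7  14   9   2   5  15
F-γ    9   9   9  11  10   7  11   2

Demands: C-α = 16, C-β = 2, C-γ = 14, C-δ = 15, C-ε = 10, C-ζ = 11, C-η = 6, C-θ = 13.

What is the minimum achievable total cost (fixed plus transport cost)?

494

Open {F-α, F-β}: assign each demand point to its cheapest open site.
  C-α→F-α 16×5=80, C-β→F-α 2×6=12, C-γ→F-β 14×7=98, C-δ→F-α 15×9=135, C-ε→F-α 10×4=40, C-ζ→F-β 11×2=22, C-η→F-β 6×5=30, C-θ→F-α 13×2=26
  transport cost 443, fixed 51 → total 494.
Compare {F-α, F-β, F-γ}: transport cost 443 + fixed 75 = 518.
Compare {F-α, F-γ}: transport cost 550 + fixed 48 = 598.
Compare {F-α}: transport cost 594 + fixed 24 = 618.
All other subsets cost ≥ 518. Minimum total cost: 494.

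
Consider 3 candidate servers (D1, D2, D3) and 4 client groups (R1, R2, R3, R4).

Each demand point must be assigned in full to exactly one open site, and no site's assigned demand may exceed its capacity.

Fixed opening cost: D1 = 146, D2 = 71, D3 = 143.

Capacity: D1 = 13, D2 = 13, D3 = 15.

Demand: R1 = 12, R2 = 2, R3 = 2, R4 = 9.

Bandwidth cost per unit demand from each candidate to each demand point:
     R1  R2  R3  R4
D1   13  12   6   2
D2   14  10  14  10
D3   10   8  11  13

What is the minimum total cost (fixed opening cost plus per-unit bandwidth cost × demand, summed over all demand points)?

Open {D1, D2}; cheapest assignment that respects the capacities:
  D1 (cap 13, load 13): R2, R3, R4 — cost 2×12 + 2×6 + 9×2 = 54
  D2 (cap 13, load 12): R1 — cost 12×14 = 168
  Shipping 222, fixed 217 → total 439.
  Any other capacity-feasible assignment to {D1, D2} ships for at least 222.
Compare {D1, D3}: its best feasible assignment gives total 455.
Compare {D2, D3}: its best feasible assignment gives total 466.
Every other set of open sites that can feasibly serve all demand totals ≥ 455 even under its best assignment. Minimum: 439.

439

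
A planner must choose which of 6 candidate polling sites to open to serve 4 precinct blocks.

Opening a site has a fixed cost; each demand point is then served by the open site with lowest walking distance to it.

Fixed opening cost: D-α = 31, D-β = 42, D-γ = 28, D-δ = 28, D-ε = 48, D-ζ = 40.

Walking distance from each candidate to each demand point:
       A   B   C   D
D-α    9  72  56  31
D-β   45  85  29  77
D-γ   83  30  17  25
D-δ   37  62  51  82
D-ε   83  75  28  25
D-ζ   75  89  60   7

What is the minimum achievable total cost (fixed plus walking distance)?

Open {D-α, D-γ}: assign each demand point to its cheapest open site.
  A→D-α 9, B→D-γ 30, C→D-γ 17, D→D-γ 25
  walking distance 81, fixed 59 → total 140.
Compare {D-α, D-γ, D-ζ}: walking distance 63 + fixed 99 = 162.
Compare {D-γ, D-δ}: walking distance 109 + fixed 56 = 165.
Compare {D-α, D-γ, D-δ}: walking distance 81 + fixed 87 = 168.
All other subsets cost ≥ 162. Minimum total cost: 140.

140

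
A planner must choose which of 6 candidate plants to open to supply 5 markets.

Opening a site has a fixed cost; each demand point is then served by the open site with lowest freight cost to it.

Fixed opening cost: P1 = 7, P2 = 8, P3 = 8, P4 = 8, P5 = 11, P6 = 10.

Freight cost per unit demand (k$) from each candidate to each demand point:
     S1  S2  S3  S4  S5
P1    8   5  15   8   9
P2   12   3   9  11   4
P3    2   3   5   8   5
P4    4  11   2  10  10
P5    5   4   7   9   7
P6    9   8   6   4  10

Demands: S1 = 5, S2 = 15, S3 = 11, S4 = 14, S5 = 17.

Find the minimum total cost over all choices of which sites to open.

235

Open {P2, P3, P4, P6}: assign each demand point to its cheapest open site.
  S1→P3 5×2=10, S2→P2 15×3=45, S3→P4 11×2=22, S4→P6 14×4=56, S5→P2 17×4=68
  freight cost 201, fixed 34 → total 235.
Compare {P2, P4, P6}: freight cost 211 + fixed 26 = 237.
Compare {P1, P2, P3, P4, P6}: freight cost 201 + fixed 41 = 242.
Compare {P3, P4, P6}: freight cost 218 + fixed 26 = 244.
All other subsets cost ≥ 237. Minimum total cost: 235.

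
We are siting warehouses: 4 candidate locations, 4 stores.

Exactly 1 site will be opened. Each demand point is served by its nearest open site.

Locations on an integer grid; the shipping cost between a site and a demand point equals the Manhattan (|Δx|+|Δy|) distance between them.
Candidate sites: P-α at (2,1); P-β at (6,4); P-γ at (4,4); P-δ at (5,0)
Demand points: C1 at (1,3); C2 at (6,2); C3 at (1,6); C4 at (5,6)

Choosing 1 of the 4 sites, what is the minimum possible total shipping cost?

16

Open {P-γ}.
  C1→P-γ 4, C2→P-γ 4, C3→P-γ 5, C4→P-γ 3  ⇒ total 16.
Compare {P-β}: total 18.
Compare {P-α}: total 22.
No size-1 selection does better; minimum is 16.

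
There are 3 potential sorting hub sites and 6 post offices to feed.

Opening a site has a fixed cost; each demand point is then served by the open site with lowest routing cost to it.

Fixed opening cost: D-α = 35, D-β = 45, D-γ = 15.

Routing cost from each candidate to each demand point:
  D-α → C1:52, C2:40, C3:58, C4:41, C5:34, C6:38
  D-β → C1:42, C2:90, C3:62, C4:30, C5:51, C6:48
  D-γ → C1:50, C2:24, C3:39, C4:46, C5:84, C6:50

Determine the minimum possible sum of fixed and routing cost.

Open {D-α, D-γ}: assign each demand point to its cheapest open site.
  C1→D-γ 50, C2→D-γ 24, C3→D-γ 39, C4→D-α 41, C5→D-α 34, C6→D-α 38
  routing cost 226, fixed 50 → total 276.
Compare {D-β, D-γ}: routing cost 234 + fixed 60 = 294.
Compare {D-α}: routing cost 263 + fixed 35 = 298.
Compare {D-α, D-β, D-γ}: routing cost 207 + fixed 95 = 302.
All other subsets cost ≥ 294. Minimum total cost: 276.

276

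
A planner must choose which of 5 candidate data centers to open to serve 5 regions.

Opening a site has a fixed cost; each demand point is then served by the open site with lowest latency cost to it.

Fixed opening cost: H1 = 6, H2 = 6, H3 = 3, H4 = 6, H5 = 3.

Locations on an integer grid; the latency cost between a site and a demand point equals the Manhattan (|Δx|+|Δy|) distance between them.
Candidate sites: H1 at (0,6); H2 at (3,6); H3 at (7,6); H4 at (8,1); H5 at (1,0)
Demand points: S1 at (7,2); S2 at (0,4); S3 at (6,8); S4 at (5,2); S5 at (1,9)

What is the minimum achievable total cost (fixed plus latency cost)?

Open {H1, H3}: assign each demand point to its cheapest open site.
  S1→H3 4, S2→H1 2, S3→H3 3, S4→H3 6, S5→H1 4
  latency cost 19, fixed 9 → total 28.
Compare {H1, H3, H4}: latency cost 15 + fixed 15 = 30.
Compare {H1, H3, H5}: latency cost 19 + fixed 12 = 31.
Compare {H1, H4}: latency cost 20 + fixed 12 = 32.
All other subsets cost ≥ 30. Minimum total cost: 28.

28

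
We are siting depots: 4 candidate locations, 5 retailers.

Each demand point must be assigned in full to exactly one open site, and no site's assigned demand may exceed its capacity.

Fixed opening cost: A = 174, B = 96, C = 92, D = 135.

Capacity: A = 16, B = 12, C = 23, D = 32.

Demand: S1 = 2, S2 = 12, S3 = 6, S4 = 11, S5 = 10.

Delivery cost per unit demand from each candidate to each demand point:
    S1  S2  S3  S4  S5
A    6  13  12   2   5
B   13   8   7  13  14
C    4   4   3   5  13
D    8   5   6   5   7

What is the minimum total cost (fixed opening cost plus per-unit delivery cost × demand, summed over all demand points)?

Open {C, D}; cheapest assignment that respects the capacities:
  C (cap 23, load 20): S1, S2, S3 — cost 2×4 + 12×4 + 6×3 = 74
  D (cap 32, load 21): S4, S5 — cost 11×5 + 10×7 = 125
  Shipping 199, fixed 227 → total 426.
  Any other capacity-feasible assignment to {C, D} ships for at least 199.
Compare {B, D}: its best feasible assignment gives total 504.
Compare {A, D}: its best feasible assignment gives total 509.
Every other set of open sites that can feasibly serve all demand totals ≥ 504 even under its best assignment. Minimum: 426.

426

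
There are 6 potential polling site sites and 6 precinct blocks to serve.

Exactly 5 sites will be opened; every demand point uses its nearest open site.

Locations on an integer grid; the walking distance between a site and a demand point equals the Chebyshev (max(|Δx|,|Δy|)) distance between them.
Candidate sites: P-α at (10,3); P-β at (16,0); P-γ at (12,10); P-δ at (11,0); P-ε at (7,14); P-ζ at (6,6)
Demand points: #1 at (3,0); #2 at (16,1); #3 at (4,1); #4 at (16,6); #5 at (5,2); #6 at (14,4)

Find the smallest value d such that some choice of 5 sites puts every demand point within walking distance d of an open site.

Open {P-α, P-β, P-γ, P-δ, P-ζ}.
  Farthest demand point is #1 at walking distance 6 (to P-ζ); all others are ≤ 6.
With {P-α, P-β, P-γ, P-ε, P-ζ} the worst case is 6.
With {P-α, P-β, P-δ, P-ε, P-ζ} the worst case is 6.
No size-5 selection achieves below 6.

6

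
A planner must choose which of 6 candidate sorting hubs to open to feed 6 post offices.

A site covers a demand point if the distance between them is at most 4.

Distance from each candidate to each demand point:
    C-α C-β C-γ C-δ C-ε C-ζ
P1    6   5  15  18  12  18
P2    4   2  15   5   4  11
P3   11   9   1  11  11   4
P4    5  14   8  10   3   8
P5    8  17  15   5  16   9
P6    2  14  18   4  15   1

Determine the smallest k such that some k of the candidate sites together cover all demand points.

3

Coverage sets (demand points within 4 of each site):
  P1: {}
  P2: {C-α, C-β, C-ε}
  P3: {C-γ, C-ζ}
  P4: {C-ε}
  P5: {}
  P6: {C-α, C-δ, C-ζ}
No 2 sites suffice: every size-2 union leaves at least one demand point uncovered.
But {P2, P3, P6} covers everything, so the minimum is 3.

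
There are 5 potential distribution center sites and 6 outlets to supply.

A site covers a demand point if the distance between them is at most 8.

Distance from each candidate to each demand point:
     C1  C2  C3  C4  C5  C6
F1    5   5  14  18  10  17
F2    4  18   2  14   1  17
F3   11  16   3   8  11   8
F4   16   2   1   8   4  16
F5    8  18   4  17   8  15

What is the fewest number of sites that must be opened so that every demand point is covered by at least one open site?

Coverage sets (demand points within 8 of each site):
  F1: {C1, C2}
  F2: {C1, C3, C5}
  F3: {C3, C4, C6}
  F4: {C2, C3, C4, C5}
  F5: {C1, C3, C5}
No 2 sites suffice: every size-2 union leaves at least one demand point uncovered.
But {F1, F2, F3} covers everything, so the minimum is 3.

3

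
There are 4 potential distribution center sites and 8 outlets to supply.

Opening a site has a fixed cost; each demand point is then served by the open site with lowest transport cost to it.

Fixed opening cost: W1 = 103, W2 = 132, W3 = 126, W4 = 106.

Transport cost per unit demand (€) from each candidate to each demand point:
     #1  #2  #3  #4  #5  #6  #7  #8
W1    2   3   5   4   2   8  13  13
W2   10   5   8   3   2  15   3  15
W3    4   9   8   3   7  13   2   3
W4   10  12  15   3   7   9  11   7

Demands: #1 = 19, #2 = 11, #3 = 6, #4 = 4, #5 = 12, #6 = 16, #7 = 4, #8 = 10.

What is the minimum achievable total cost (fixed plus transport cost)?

532

Open {W1, W3}: assign each demand point to its cheapest open site.
  #1→W1 19×2=38, #2→W1 11×3=33, #3→W1 6×5=30, #4→W3 4×3=12, #5→W1 12×2=24, #6→W1 16×8=128, #7→W3 4×2=8, #8→W3 10×3=30
  transport cost 303, fixed 229 → total 532.
Compare {W1}: transport cost 451 + fixed 103 = 554.
Compare {W1, W4}: transport cost 379 + fixed 209 = 588.
Compare {W1, W3, W4}: transport cost 303 + fixed 335 = 638.
All other subsets cost ≥ 554. Minimum total cost: 532.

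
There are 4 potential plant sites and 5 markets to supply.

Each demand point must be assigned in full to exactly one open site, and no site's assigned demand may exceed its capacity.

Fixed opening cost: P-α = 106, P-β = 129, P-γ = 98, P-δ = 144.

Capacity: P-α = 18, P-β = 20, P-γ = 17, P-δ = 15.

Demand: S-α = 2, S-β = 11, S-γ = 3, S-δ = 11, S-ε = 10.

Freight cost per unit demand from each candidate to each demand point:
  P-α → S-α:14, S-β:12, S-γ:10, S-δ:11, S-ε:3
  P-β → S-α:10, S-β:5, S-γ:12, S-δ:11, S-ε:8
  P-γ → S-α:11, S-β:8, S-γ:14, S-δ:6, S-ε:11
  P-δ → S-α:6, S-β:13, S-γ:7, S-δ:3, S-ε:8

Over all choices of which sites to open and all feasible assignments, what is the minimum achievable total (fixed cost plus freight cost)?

Open {P-α, P-β, P-γ}; cheapest assignment that respects the capacities:
  P-α (cap 18, load 13): S-γ, S-ε — cost 3×10 + 10×3 = 60
  P-β (cap 20, load 13): S-α, S-β — cost 2×10 + 11×5 = 75
  P-γ (cap 17, load 11): S-δ — cost 11×6 = 66
  Shipping 201, fixed 333 → total 534.
  Any other capacity-feasible assignment to {P-α, P-β, P-γ} ships for at least 201.
Compare {P-α, P-β, P-δ}: its best feasible assignment gives total 538.
Compare {P-α, P-γ, P-δ}: its best feasible assignment gives total 541.
Every other set of open sites that can feasibly serve all demand totals ≥ 538 even under its best assignment. Minimum: 534.

534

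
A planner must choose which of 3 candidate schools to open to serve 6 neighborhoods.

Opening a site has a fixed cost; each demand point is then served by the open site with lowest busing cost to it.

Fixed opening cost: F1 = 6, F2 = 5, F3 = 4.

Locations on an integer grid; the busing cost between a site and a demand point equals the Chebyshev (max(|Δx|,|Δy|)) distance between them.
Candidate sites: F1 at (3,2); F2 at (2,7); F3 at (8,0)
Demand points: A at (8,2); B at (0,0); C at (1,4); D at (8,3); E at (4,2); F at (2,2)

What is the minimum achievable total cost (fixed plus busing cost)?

22

Open {F1, F3}: assign each demand point to its cheapest open site.
  A→F3 2, B→F1 3, C→F1 2, D→F3 3, E→F1 1, F→F1 1
  busing cost 12, fixed 10 → total 22.
Compare {F1}: busing cost 17 + fixed 6 = 23.
Compare {F1, F2, F3}: busing cost 12 + fixed 15 = 27.
Compare {F1, F2}: busing cost 17 + fixed 11 = 28.
All other subsets cost ≥ 23. Minimum total cost: 22.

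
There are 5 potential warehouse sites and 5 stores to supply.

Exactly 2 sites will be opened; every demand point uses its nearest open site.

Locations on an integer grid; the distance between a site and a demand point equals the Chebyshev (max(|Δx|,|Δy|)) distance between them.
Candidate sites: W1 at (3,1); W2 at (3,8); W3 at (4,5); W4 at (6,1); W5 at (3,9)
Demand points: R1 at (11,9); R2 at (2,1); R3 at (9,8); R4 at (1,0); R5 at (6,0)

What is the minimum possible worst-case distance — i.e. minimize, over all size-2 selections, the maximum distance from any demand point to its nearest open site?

Open {W1, W3}.
  Farthest demand point is R1 at distance 7 (to W3); all others are ≤ 7.
With {W2, W3} the worst case is 7.
With {W3, W4} the worst case is 7.
No size-2 selection achieves below 7.

7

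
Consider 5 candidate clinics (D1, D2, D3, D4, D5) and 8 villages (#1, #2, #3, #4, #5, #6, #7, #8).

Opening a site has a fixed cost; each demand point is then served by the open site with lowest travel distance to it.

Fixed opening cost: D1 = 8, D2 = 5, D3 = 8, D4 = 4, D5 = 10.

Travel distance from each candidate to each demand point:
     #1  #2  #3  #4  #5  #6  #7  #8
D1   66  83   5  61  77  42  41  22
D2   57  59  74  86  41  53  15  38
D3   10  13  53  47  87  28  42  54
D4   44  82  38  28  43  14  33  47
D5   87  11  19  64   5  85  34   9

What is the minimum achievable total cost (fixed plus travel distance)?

132

Open {D1, D2, D3, D4, D5}: assign each demand point to its cheapest open site.
  #1→D3 10, #2→D5 11, #3→D1 5, #4→D4 28, #5→D5 5, #6→D4 14, #7→D2 15, #8→D5 9
  travel distance 97, fixed 35 → total 132.
Compare {D2, D3, D4, D5}: travel distance 111 + fixed 27 = 138.
Compare {D1, D3, D4, D5}: travel distance 115 + fixed 30 = 145.
Compare {D3, D4, D5}: travel distance 129 + fixed 22 = 151.
All other subsets cost ≥ 138. Minimum total cost: 132.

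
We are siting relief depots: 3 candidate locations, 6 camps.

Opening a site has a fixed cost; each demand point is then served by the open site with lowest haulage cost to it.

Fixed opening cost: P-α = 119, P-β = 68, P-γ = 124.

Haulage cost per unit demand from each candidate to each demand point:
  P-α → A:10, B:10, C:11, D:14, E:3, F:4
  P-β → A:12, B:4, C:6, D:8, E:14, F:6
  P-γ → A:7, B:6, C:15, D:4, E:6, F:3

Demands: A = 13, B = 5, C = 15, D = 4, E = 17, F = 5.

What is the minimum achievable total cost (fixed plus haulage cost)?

526

Open {P-β, P-γ}: assign each demand point to its cheapest open site.
  A→P-γ 13×7=91, B→P-β 5×4=20, C→P-β 15×6=90, D→P-γ 4×4=16, E→P-γ 17×6=102, F→P-γ 5×3=15
  haulage cost 334, fixed 192 → total 526.
Compare {P-α, P-β}: haulage cost 343 + fixed 187 = 530.
Compare {P-α}: haulage cost 472 + fixed 119 = 591.
Compare {P-α, P-β, P-γ}: haulage cost 283 + fixed 311 = 594.
All other subsets cost ≥ 530. Minimum total cost: 526.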